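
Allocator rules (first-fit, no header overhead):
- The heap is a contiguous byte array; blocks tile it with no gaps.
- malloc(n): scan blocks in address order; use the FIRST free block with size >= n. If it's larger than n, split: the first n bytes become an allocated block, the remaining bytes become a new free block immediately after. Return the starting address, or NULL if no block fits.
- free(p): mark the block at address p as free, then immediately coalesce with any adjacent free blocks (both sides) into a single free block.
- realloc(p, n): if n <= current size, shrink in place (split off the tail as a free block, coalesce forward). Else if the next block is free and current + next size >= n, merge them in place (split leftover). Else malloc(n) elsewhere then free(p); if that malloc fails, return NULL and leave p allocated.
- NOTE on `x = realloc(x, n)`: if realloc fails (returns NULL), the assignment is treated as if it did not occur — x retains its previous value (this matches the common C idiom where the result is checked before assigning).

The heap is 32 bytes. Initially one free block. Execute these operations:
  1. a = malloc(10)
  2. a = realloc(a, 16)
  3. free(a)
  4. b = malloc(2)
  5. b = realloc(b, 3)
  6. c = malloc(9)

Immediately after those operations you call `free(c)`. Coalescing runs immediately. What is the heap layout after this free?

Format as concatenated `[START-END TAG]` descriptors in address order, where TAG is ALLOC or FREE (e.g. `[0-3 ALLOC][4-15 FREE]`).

Answer: [0-2 ALLOC][3-31 FREE]

Derivation:
Op 1: a = malloc(10) -> a = 0; heap: [0-9 ALLOC][10-31 FREE]
Op 2: a = realloc(a, 16) -> a = 0; heap: [0-15 ALLOC][16-31 FREE]
Op 3: free(a) -> (freed a); heap: [0-31 FREE]
Op 4: b = malloc(2) -> b = 0; heap: [0-1 ALLOC][2-31 FREE]
Op 5: b = realloc(b, 3) -> b = 0; heap: [0-2 ALLOC][3-31 FREE]
Op 6: c = malloc(9) -> c = 3; heap: [0-2 ALLOC][3-11 ALLOC][12-31 FREE]
free(c): c = 3 -> block [3-11 ALLOC]; mark free, coalesce with adjacent free neighbors -> [0-2 ALLOC][3-31 FREE]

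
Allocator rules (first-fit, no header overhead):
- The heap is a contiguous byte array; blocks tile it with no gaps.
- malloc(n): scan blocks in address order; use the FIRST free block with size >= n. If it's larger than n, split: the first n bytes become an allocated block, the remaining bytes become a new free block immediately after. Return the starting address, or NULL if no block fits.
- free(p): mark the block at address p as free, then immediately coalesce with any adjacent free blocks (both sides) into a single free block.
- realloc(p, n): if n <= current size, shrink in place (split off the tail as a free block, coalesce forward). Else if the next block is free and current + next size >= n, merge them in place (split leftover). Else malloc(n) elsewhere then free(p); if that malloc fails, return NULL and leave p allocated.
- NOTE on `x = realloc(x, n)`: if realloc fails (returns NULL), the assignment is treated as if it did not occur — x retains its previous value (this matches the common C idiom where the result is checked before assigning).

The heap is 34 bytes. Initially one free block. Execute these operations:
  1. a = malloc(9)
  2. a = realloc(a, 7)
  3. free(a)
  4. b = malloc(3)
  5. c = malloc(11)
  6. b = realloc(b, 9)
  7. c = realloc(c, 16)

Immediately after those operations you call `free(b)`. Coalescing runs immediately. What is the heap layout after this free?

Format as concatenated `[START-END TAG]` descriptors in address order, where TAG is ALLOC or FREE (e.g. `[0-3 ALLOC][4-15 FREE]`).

Op 1: a = malloc(9) -> a = 0; heap: [0-8 ALLOC][9-33 FREE]
Op 2: a = realloc(a, 7) -> a = 0; heap: [0-6 ALLOC][7-33 FREE]
Op 3: free(a) -> (freed a); heap: [0-33 FREE]
Op 4: b = malloc(3) -> b = 0; heap: [0-2 ALLOC][3-33 FREE]
Op 5: c = malloc(11) -> c = 3; heap: [0-2 ALLOC][3-13 ALLOC][14-33 FREE]
Op 6: b = realloc(b, 9) -> b = 14; heap: [0-2 FREE][3-13 ALLOC][14-22 ALLOC][23-33 FREE]
Op 7: c = realloc(c, 16) -> NULL (c unchanged); heap: [0-2 FREE][3-13 ALLOC][14-22 ALLOC][23-33 FREE]
free(b): b = 14 -> block [14-22 ALLOC]; mark free, coalesce with adjacent free neighbors -> [0-2 FREE][3-13 ALLOC][14-33 FREE]

Answer: [0-2 FREE][3-13 ALLOC][14-33 FREE]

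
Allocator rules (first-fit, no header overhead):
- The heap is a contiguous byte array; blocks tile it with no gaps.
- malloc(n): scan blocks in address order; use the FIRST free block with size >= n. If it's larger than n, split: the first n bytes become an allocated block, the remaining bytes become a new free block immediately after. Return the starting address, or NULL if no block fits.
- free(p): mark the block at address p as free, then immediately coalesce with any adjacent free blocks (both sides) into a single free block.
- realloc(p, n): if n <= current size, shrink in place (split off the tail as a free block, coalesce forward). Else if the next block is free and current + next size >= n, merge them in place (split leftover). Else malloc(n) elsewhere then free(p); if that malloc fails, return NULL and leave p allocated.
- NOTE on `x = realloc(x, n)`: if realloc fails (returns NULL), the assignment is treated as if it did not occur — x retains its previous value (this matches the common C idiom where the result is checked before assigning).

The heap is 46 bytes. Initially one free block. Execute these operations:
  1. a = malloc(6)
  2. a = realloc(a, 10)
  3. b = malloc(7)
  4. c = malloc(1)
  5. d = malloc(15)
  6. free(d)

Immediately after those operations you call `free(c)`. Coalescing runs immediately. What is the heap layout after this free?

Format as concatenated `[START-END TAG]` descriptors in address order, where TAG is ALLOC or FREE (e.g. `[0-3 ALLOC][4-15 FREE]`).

Op 1: a = malloc(6) -> a = 0; heap: [0-5 ALLOC][6-45 FREE]
Op 2: a = realloc(a, 10) -> a = 0; heap: [0-9 ALLOC][10-45 FREE]
Op 3: b = malloc(7) -> b = 10; heap: [0-9 ALLOC][10-16 ALLOC][17-45 FREE]
Op 4: c = malloc(1) -> c = 17; heap: [0-9 ALLOC][10-16 ALLOC][17-17 ALLOC][18-45 FREE]
Op 5: d = malloc(15) -> d = 18; heap: [0-9 ALLOC][10-16 ALLOC][17-17 ALLOC][18-32 ALLOC][33-45 FREE]
Op 6: free(d) -> (freed d); heap: [0-9 ALLOC][10-16 ALLOC][17-17 ALLOC][18-45 FREE]
free(c): c = 17 -> block [17-17 ALLOC]; mark free, coalesce with adjacent free neighbors -> [0-9 ALLOC][10-16 ALLOC][17-45 FREE]

Answer: [0-9 ALLOC][10-16 ALLOC][17-45 FREE]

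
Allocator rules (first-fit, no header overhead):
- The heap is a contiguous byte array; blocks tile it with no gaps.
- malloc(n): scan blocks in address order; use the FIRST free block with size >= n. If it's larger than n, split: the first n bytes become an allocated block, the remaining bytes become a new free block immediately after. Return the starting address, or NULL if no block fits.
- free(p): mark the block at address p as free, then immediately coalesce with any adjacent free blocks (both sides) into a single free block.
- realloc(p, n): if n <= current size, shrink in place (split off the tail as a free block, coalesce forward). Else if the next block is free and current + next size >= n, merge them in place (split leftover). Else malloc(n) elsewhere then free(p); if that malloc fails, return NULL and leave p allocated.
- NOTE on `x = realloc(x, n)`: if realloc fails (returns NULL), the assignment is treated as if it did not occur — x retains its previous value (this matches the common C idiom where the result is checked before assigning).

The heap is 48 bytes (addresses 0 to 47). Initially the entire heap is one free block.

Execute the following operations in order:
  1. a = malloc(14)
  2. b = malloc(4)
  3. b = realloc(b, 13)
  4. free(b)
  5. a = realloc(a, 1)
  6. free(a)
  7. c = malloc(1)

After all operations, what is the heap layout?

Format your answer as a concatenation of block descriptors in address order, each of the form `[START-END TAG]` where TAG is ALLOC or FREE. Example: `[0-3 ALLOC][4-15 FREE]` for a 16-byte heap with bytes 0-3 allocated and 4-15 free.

Op 1: a = malloc(14) -> a = 0; heap: [0-13 ALLOC][14-47 FREE]
Op 2: b = malloc(4) -> b = 14; heap: [0-13 ALLOC][14-17 ALLOC][18-47 FREE]
Op 3: b = realloc(b, 13) -> b = 14; heap: [0-13 ALLOC][14-26 ALLOC][27-47 FREE]
Op 4: free(b) -> (freed b); heap: [0-13 ALLOC][14-47 FREE]
Op 5: a = realloc(a, 1) -> a = 0; heap: [0-0 ALLOC][1-47 FREE]
Op 6: free(a) -> (freed a); heap: [0-47 FREE]
Op 7: c = malloc(1) -> c = 0; heap: [0-0 ALLOC][1-47 FREE]

Answer: [0-0 ALLOC][1-47 FREE]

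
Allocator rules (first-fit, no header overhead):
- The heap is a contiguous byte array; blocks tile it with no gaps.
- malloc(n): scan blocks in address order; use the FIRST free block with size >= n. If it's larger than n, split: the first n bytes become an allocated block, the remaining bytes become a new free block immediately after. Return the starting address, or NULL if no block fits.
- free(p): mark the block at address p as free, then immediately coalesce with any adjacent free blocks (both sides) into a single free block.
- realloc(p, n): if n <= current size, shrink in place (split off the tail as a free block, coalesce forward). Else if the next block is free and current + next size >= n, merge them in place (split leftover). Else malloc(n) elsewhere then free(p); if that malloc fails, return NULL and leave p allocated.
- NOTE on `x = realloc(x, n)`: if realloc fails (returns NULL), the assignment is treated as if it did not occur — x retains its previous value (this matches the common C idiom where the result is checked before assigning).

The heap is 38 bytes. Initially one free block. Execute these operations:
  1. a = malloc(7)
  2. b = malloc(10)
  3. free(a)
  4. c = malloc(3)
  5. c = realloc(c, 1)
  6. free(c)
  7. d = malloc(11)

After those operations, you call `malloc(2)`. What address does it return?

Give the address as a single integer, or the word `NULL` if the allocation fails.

Answer: 0

Derivation:
Op 1: a = malloc(7) -> a = 0; heap: [0-6 ALLOC][7-37 FREE]
Op 2: b = malloc(10) -> b = 7; heap: [0-6 ALLOC][7-16 ALLOC][17-37 FREE]
Op 3: free(a) -> (freed a); heap: [0-6 FREE][7-16 ALLOC][17-37 FREE]
Op 4: c = malloc(3) -> c = 0; heap: [0-2 ALLOC][3-6 FREE][7-16 ALLOC][17-37 FREE]
Op 5: c = realloc(c, 1) -> c = 0; heap: [0-0 ALLOC][1-6 FREE][7-16 ALLOC][17-37 FREE]
Op 6: free(c) -> (freed c); heap: [0-6 FREE][7-16 ALLOC][17-37 FREE]
Op 7: d = malloc(11) -> d = 17; heap: [0-6 FREE][7-16 ALLOC][17-27 ALLOC][28-37 FREE]
malloc(2): first-fit scan over [0-6 FREE][7-16 ALLOC][17-27 ALLOC][28-37 FREE] -> 0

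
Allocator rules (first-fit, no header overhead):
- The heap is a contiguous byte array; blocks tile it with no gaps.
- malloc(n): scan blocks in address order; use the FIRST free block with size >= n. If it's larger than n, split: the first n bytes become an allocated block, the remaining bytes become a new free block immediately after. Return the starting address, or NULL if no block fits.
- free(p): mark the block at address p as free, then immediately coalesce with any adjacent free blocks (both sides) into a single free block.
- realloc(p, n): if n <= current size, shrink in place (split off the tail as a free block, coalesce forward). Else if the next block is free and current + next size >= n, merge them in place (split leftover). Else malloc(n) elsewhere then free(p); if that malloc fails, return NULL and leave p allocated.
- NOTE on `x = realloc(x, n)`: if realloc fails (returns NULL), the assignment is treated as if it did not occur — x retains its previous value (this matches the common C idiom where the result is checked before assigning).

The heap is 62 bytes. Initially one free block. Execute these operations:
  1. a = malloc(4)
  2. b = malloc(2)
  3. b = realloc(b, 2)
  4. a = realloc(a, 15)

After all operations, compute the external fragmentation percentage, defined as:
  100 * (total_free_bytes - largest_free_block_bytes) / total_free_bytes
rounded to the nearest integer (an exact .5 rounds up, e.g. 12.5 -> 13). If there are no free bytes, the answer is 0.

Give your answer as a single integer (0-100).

Op 1: a = malloc(4) -> a = 0; heap: [0-3 ALLOC][4-61 FREE]
Op 2: b = malloc(2) -> b = 4; heap: [0-3 ALLOC][4-5 ALLOC][6-61 FREE]
Op 3: b = realloc(b, 2) -> b = 4; heap: [0-3 ALLOC][4-5 ALLOC][6-61 FREE]
Op 4: a = realloc(a, 15) -> a = 6; heap: [0-3 FREE][4-5 ALLOC][6-20 ALLOC][21-61 FREE]
Free blocks: [4 41] total_free=45 largest=41 -> 100*(45-41)/45 = 400/45 ≈ 8.889 -> rounds to 9

Answer: 9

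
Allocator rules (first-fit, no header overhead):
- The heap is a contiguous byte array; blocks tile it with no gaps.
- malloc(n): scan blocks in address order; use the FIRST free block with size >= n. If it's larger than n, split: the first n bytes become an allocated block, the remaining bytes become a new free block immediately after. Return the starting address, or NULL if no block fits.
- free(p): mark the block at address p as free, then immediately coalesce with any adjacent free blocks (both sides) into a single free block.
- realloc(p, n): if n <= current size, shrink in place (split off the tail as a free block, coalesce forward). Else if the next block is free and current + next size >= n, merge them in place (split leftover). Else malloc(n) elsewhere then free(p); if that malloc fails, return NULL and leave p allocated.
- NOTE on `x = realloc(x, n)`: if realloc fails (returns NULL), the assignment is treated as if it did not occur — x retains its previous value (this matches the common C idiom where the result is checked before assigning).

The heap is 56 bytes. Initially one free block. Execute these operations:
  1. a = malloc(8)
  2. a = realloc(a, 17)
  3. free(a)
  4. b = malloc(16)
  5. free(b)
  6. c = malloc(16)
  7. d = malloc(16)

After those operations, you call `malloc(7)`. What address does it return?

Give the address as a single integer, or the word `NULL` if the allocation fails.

Op 1: a = malloc(8) -> a = 0; heap: [0-7 ALLOC][8-55 FREE]
Op 2: a = realloc(a, 17) -> a = 0; heap: [0-16 ALLOC][17-55 FREE]
Op 3: free(a) -> (freed a); heap: [0-55 FREE]
Op 4: b = malloc(16) -> b = 0; heap: [0-15 ALLOC][16-55 FREE]
Op 5: free(b) -> (freed b); heap: [0-55 FREE]
Op 6: c = malloc(16) -> c = 0; heap: [0-15 ALLOC][16-55 FREE]
Op 7: d = malloc(16) -> d = 16; heap: [0-15 ALLOC][16-31 ALLOC][32-55 FREE]
malloc(7): first-fit scan over [0-15 ALLOC][16-31 ALLOC][32-55 FREE] -> 32

Answer: 32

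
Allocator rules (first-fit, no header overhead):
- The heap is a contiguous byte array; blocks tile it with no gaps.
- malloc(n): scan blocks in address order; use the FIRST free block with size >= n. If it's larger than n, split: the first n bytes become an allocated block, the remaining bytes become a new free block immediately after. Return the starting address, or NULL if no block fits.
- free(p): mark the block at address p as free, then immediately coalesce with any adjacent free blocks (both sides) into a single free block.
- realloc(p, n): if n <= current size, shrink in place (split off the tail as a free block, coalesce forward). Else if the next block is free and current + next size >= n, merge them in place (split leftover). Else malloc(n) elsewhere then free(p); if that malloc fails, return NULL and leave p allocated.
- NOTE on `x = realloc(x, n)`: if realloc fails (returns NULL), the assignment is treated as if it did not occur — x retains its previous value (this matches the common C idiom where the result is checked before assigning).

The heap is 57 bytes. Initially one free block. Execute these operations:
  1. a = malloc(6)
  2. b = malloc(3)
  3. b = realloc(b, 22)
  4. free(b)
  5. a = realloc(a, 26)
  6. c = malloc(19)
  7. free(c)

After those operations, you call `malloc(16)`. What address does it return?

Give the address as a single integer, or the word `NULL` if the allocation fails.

Op 1: a = malloc(6) -> a = 0; heap: [0-5 ALLOC][6-56 FREE]
Op 2: b = malloc(3) -> b = 6; heap: [0-5 ALLOC][6-8 ALLOC][9-56 FREE]
Op 3: b = realloc(b, 22) -> b = 6; heap: [0-5 ALLOC][6-27 ALLOC][28-56 FREE]
Op 4: free(b) -> (freed b); heap: [0-5 ALLOC][6-56 FREE]
Op 5: a = realloc(a, 26) -> a = 0; heap: [0-25 ALLOC][26-56 FREE]
Op 6: c = malloc(19) -> c = 26; heap: [0-25 ALLOC][26-44 ALLOC][45-56 FREE]
Op 7: free(c) -> (freed c); heap: [0-25 ALLOC][26-56 FREE]
malloc(16): first-fit scan over [0-25 ALLOC][26-56 FREE] -> 26

Answer: 26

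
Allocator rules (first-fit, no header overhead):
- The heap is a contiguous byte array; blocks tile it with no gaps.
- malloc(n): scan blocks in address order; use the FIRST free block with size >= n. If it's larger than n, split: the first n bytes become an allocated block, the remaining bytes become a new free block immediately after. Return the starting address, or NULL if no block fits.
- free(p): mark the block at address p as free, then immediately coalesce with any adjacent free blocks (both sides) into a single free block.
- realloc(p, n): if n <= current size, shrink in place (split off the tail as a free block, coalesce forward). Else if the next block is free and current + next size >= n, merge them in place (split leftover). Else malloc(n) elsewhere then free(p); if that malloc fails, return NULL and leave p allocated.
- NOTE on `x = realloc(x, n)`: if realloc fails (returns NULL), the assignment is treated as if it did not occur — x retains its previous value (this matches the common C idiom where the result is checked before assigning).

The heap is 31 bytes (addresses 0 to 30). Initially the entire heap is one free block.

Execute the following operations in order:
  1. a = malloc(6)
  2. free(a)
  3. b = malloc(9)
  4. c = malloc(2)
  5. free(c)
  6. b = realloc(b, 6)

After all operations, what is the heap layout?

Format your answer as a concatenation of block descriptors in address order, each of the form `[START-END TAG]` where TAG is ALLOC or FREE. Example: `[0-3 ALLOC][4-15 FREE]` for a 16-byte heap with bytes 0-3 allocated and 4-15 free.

Op 1: a = malloc(6) -> a = 0; heap: [0-5 ALLOC][6-30 FREE]
Op 2: free(a) -> (freed a); heap: [0-30 FREE]
Op 3: b = malloc(9) -> b = 0; heap: [0-8 ALLOC][9-30 FREE]
Op 4: c = malloc(2) -> c = 9; heap: [0-8 ALLOC][9-10 ALLOC][11-30 FREE]
Op 5: free(c) -> (freed c); heap: [0-8 ALLOC][9-30 FREE]
Op 6: b = realloc(b, 6) -> b = 0; heap: [0-5 ALLOC][6-30 FREE]

Answer: [0-5 ALLOC][6-30 FREE]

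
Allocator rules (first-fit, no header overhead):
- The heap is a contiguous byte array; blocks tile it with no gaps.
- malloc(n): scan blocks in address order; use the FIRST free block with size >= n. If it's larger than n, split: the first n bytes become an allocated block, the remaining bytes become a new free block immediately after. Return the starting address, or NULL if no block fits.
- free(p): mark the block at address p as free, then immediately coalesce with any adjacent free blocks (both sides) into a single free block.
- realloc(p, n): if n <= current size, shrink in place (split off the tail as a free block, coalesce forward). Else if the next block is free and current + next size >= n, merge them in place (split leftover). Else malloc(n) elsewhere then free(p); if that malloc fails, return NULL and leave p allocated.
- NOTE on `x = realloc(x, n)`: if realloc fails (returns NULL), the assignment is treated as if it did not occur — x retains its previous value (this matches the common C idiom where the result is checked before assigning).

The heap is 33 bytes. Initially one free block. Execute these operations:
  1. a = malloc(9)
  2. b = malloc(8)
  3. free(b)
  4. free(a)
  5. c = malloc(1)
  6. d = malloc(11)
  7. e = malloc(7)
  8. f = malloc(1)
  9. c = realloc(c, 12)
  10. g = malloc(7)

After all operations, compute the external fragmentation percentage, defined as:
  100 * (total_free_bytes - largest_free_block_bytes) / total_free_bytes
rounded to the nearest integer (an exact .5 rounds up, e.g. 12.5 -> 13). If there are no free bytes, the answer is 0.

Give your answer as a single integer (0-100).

Answer: 50

Derivation:
Op 1: a = malloc(9) -> a = 0; heap: [0-8 ALLOC][9-32 FREE]
Op 2: b = malloc(8) -> b = 9; heap: [0-8 ALLOC][9-16 ALLOC][17-32 FREE]
Op 3: free(b) -> (freed b); heap: [0-8 ALLOC][9-32 FREE]
Op 4: free(a) -> (freed a); heap: [0-32 FREE]
Op 5: c = malloc(1) -> c = 0; heap: [0-0 ALLOC][1-32 FREE]
Op 6: d = malloc(11) -> d = 1; heap: [0-0 ALLOC][1-11 ALLOC][12-32 FREE]
Op 7: e = malloc(7) -> e = 12; heap: [0-0 ALLOC][1-11 ALLOC][12-18 ALLOC][19-32 FREE]
Op 8: f = malloc(1) -> f = 19; heap: [0-0 ALLOC][1-11 ALLOC][12-18 ALLOC][19-19 ALLOC][20-32 FREE]
Op 9: c = realloc(c, 12) -> c = 20; heap: [0-0 FREE][1-11 ALLOC][12-18 ALLOC][19-19 ALLOC][20-31 ALLOC][32-32 FREE]
Op 10: g = malloc(7) -> g = NULL; heap: [0-0 FREE][1-11 ALLOC][12-18 ALLOC][19-19 ALLOC][20-31 ALLOC][32-32 FREE]
Free blocks: [1 1] total_free=2 largest=1 -> 100*(2-1)/2 = 100/2 = 50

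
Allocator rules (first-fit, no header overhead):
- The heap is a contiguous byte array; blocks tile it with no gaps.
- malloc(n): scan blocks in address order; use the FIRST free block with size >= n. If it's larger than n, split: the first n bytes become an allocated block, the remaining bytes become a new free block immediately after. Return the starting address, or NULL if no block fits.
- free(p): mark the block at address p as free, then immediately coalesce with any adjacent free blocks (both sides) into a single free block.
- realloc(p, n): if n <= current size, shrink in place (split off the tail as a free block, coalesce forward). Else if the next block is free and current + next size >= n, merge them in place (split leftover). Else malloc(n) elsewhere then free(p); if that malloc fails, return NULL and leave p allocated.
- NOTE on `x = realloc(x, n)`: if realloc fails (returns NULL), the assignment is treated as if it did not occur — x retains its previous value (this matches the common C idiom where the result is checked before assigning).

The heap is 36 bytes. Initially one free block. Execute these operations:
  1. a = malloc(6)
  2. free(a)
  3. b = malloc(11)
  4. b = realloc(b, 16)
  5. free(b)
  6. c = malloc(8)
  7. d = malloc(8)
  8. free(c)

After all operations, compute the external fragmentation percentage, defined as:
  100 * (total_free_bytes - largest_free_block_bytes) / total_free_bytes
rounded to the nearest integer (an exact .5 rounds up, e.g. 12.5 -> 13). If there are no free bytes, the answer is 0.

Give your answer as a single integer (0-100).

Op 1: a = malloc(6) -> a = 0; heap: [0-5 ALLOC][6-35 FREE]
Op 2: free(a) -> (freed a); heap: [0-35 FREE]
Op 3: b = malloc(11) -> b = 0; heap: [0-10 ALLOC][11-35 FREE]
Op 4: b = realloc(b, 16) -> b = 0; heap: [0-15 ALLOC][16-35 FREE]
Op 5: free(b) -> (freed b); heap: [0-35 FREE]
Op 6: c = malloc(8) -> c = 0; heap: [0-7 ALLOC][8-35 FREE]
Op 7: d = malloc(8) -> d = 8; heap: [0-7 ALLOC][8-15 ALLOC][16-35 FREE]
Op 8: free(c) -> (freed c); heap: [0-7 FREE][8-15 ALLOC][16-35 FREE]
Free blocks: [8 20] total_free=28 largest=20 -> 100*(28-20)/28 = 800/28 ≈ 28.571 -> rounds to 29

Answer: 29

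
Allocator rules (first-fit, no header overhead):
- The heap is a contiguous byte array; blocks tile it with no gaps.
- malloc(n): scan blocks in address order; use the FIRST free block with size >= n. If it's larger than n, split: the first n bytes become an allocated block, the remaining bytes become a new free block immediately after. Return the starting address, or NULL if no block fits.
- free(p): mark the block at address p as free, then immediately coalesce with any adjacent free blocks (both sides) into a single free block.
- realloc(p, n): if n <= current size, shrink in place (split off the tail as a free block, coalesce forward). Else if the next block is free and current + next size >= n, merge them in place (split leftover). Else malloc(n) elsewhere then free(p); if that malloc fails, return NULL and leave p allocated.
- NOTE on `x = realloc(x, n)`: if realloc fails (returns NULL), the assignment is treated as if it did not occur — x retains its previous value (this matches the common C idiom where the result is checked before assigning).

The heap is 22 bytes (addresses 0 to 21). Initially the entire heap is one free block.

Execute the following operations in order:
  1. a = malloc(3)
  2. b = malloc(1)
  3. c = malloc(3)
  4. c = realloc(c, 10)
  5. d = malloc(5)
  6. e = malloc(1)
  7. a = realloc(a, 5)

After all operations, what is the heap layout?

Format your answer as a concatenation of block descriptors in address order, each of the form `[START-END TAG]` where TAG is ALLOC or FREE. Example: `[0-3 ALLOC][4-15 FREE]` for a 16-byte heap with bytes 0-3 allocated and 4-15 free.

Op 1: a = malloc(3) -> a = 0; heap: [0-2 ALLOC][3-21 FREE]
Op 2: b = malloc(1) -> b = 3; heap: [0-2 ALLOC][3-3 ALLOC][4-21 FREE]
Op 3: c = malloc(3) -> c = 4; heap: [0-2 ALLOC][3-3 ALLOC][4-6 ALLOC][7-21 FREE]
Op 4: c = realloc(c, 10) -> c = 4; heap: [0-2 ALLOC][3-3 ALLOC][4-13 ALLOC][14-21 FREE]
Op 5: d = malloc(5) -> d = 14; heap: [0-2 ALLOC][3-3 ALLOC][4-13 ALLOC][14-18 ALLOC][19-21 FREE]
Op 6: e = malloc(1) -> e = 19; heap: [0-2 ALLOC][3-3 ALLOC][4-13 ALLOC][14-18 ALLOC][19-19 ALLOC][20-21 FREE]
Op 7: a = realloc(a, 5) -> NULL (a unchanged); heap: [0-2 ALLOC][3-3 ALLOC][4-13 ALLOC][14-18 ALLOC][19-19 ALLOC][20-21 FREE]

Answer: [0-2 ALLOC][3-3 ALLOC][4-13 ALLOC][14-18 ALLOC][19-19 ALLOC][20-21 FREE]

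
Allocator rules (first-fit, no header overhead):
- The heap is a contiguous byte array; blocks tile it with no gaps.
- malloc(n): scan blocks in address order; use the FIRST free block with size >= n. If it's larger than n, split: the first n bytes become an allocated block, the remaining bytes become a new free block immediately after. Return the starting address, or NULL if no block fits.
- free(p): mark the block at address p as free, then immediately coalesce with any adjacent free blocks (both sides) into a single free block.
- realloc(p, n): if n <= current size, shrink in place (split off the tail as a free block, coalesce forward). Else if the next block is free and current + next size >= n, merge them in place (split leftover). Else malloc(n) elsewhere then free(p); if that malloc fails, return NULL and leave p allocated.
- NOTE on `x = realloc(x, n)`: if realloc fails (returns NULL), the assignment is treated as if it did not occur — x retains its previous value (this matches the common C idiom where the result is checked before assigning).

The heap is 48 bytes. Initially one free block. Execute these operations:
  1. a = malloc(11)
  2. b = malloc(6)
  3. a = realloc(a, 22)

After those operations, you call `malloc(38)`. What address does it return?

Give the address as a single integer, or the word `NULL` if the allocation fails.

Op 1: a = malloc(11) -> a = 0; heap: [0-10 ALLOC][11-47 FREE]
Op 2: b = malloc(6) -> b = 11; heap: [0-10 ALLOC][11-16 ALLOC][17-47 FREE]
Op 3: a = realloc(a, 22) -> a = 17; heap: [0-10 FREE][11-16 ALLOC][17-38 ALLOC][39-47 FREE]
malloc(38): first-fit scan over [0-10 FREE][11-16 ALLOC][17-38 ALLOC][39-47 FREE] -> NULL

Answer: NULL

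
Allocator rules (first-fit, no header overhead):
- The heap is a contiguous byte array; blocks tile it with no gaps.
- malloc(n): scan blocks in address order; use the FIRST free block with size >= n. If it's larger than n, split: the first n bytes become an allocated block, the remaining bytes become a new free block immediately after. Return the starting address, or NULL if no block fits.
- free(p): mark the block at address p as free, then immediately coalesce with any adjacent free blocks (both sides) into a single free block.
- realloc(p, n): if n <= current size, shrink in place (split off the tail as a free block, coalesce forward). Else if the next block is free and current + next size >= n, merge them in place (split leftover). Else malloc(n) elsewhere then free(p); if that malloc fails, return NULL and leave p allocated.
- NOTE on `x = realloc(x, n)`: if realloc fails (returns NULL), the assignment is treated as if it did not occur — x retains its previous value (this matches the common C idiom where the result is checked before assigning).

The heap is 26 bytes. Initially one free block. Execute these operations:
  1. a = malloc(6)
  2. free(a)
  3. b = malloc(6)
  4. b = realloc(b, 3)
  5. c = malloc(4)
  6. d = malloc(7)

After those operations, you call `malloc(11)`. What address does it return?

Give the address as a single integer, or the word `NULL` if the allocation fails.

Op 1: a = malloc(6) -> a = 0; heap: [0-5 ALLOC][6-25 FREE]
Op 2: free(a) -> (freed a); heap: [0-25 FREE]
Op 3: b = malloc(6) -> b = 0; heap: [0-5 ALLOC][6-25 FREE]
Op 4: b = realloc(b, 3) -> b = 0; heap: [0-2 ALLOC][3-25 FREE]
Op 5: c = malloc(4) -> c = 3; heap: [0-2 ALLOC][3-6 ALLOC][7-25 FREE]
Op 6: d = malloc(7) -> d = 7; heap: [0-2 ALLOC][3-6 ALLOC][7-13 ALLOC][14-25 FREE]
malloc(11): first-fit scan over [0-2 ALLOC][3-6 ALLOC][7-13 ALLOC][14-25 FREE] -> 14

Answer: 14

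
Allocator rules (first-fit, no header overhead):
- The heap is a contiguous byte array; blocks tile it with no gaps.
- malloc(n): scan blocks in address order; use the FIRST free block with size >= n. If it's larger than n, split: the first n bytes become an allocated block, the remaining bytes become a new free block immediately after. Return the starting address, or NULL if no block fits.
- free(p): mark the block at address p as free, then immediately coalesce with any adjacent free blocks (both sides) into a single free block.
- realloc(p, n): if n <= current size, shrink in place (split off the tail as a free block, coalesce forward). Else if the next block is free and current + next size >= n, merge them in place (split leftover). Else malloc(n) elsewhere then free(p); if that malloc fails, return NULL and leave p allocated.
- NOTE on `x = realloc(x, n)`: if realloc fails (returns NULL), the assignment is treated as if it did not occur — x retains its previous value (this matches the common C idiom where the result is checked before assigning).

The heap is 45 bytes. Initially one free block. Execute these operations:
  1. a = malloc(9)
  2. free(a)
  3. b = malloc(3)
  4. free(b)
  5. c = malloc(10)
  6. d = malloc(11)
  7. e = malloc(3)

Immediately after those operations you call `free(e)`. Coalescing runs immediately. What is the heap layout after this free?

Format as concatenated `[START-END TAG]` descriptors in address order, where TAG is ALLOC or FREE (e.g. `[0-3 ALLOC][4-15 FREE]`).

Op 1: a = malloc(9) -> a = 0; heap: [0-8 ALLOC][9-44 FREE]
Op 2: free(a) -> (freed a); heap: [0-44 FREE]
Op 3: b = malloc(3) -> b = 0; heap: [0-2 ALLOC][3-44 FREE]
Op 4: free(b) -> (freed b); heap: [0-44 FREE]
Op 5: c = malloc(10) -> c = 0; heap: [0-9 ALLOC][10-44 FREE]
Op 6: d = malloc(11) -> d = 10; heap: [0-9 ALLOC][10-20 ALLOC][21-44 FREE]
Op 7: e = malloc(3) -> e = 21; heap: [0-9 ALLOC][10-20 ALLOC][21-23 ALLOC][24-44 FREE]
free(e): e = 21 -> block [21-23 ALLOC]; mark free, coalesce with adjacent free neighbors -> [0-9 ALLOC][10-20 ALLOC][21-44 FREE]

Answer: [0-9 ALLOC][10-20 ALLOC][21-44 FREE]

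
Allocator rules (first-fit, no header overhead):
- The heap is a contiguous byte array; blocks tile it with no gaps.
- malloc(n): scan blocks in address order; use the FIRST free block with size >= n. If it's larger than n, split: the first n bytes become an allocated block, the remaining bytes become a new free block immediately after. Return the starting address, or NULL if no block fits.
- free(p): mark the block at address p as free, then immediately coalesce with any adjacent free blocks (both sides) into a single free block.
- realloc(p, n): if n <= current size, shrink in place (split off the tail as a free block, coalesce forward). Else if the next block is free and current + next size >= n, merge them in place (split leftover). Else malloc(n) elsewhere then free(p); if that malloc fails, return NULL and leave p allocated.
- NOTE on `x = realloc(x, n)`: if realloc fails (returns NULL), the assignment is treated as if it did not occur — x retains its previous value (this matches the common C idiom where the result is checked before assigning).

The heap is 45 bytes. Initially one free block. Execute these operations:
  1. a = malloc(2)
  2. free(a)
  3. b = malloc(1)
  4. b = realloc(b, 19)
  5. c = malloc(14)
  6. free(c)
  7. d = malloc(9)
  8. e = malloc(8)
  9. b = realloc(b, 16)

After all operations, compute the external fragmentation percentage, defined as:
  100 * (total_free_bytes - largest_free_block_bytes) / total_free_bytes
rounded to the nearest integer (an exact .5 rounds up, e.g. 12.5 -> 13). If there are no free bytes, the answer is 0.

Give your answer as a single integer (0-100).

Answer: 25

Derivation:
Op 1: a = malloc(2) -> a = 0; heap: [0-1 ALLOC][2-44 FREE]
Op 2: free(a) -> (freed a); heap: [0-44 FREE]
Op 3: b = malloc(1) -> b = 0; heap: [0-0 ALLOC][1-44 FREE]
Op 4: b = realloc(b, 19) -> b = 0; heap: [0-18 ALLOC][19-44 FREE]
Op 5: c = malloc(14) -> c = 19; heap: [0-18 ALLOC][19-32 ALLOC][33-44 FREE]
Op 6: free(c) -> (freed c); heap: [0-18 ALLOC][19-44 FREE]
Op 7: d = malloc(9) -> d = 19; heap: [0-18 ALLOC][19-27 ALLOC][28-44 FREE]
Op 8: e = malloc(8) -> e = 28; heap: [0-18 ALLOC][19-27 ALLOC][28-35 ALLOC][36-44 FREE]
Op 9: b = realloc(b, 16) -> b = 0; heap: [0-15 ALLOC][16-18 FREE][19-27 ALLOC][28-35 ALLOC][36-44 FREE]
Free blocks: [3 9] total_free=12 largest=9 -> 100*(12-9)/12 = 300/12 = 25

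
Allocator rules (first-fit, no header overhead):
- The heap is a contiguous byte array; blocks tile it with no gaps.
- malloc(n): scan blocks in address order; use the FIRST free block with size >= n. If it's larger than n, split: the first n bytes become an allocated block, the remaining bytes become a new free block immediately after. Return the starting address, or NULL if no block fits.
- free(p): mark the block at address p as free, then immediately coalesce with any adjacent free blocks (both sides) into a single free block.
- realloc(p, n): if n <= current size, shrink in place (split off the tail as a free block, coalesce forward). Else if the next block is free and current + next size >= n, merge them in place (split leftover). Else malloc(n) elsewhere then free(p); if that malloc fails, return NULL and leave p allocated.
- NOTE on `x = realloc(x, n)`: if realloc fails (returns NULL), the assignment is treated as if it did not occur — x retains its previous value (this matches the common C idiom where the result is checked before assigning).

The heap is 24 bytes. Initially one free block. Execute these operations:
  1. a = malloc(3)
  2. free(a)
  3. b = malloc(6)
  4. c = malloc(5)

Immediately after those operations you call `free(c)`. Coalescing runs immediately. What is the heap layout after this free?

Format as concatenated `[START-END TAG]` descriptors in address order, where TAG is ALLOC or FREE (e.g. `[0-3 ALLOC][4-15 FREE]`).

Op 1: a = malloc(3) -> a = 0; heap: [0-2 ALLOC][3-23 FREE]
Op 2: free(a) -> (freed a); heap: [0-23 FREE]
Op 3: b = malloc(6) -> b = 0; heap: [0-5 ALLOC][6-23 FREE]
Op 4: c = malloc(5) -> c = 6; heap: [0-5 ALLOC][6-10 ALLOC][11-23 FREE]
free(c): c = 6 -> block [6-10 ALLOC]; mark free, coalesce with adjacent free neighbors -> [0-5 ALLOC][6-23 FREE]

Answer: [0-5 ALLOC][6-23 FREE]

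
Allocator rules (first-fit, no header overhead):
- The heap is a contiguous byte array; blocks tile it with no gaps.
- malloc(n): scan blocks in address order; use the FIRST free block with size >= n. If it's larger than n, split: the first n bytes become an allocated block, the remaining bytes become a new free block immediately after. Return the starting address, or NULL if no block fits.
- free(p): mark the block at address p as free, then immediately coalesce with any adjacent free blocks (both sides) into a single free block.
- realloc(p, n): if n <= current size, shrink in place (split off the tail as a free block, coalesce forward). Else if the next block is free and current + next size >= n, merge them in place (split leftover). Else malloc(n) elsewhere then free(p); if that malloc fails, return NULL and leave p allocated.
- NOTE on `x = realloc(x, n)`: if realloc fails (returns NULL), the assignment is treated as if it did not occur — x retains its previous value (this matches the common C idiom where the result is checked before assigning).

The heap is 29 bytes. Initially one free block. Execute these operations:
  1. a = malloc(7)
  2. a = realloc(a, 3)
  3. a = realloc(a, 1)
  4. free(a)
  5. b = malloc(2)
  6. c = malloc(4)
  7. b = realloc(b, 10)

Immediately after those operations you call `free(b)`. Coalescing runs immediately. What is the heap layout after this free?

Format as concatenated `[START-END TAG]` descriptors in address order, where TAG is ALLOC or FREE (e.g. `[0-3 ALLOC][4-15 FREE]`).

Op 1: a = malloc(7) -> a = 0; heap: [0-6 ALLOC][7-28 FREE]
Op 2: a = realloc(a, 3) -> a = 0; heap: [0-2 ALLOC][3-28 FREE]
Op 3: a = realloc(a, 1) -> a = 0; heap: [0-0 ALLOC][1-28 FREE]
Op 4: free(a) -> (freed a); heap: [0-28 FREE]
Op 5: b = malloc(2) -> b = 0; heap: [0-1 ALLOC][2-28 FREE]
Op 6: c = malloc(4) -> c = 2; heap: [0-1 ALLOC][2-5 ALLOC][6-28 FREE]
Op 7: b = realloc(b, 10) -> b = 6; heap: [0-1 FREE][2-5 ALLOC][6-15 ALLOC][16-28 FREE]
free(b): b = 6 -> block [6-15 ALLOC]; mark free, coalesce with adjacent free neighbors -> [0-1 FREE][2-5 ALLOC][6-28 FREE]

Answer: [0-1 FREE][2-5 ALLOC][6-28 FREE]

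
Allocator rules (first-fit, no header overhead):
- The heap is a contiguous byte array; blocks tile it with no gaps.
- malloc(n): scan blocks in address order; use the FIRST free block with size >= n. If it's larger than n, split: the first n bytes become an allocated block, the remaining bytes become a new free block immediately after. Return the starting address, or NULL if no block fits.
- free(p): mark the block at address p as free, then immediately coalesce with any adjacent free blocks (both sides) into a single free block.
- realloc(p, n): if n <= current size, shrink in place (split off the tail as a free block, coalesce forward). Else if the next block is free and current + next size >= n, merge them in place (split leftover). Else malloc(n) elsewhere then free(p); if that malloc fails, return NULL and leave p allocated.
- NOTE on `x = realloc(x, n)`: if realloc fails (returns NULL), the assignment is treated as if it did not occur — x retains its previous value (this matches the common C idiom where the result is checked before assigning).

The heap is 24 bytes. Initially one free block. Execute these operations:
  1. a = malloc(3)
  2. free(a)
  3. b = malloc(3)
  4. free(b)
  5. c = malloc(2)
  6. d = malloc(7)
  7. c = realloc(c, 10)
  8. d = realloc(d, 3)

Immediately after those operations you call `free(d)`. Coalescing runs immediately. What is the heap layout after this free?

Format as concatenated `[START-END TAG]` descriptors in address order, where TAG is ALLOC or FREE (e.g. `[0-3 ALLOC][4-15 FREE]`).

Answer: [0-8 FREE][9-18 ALLOC][19-23 FREE]

Derivation:
Op 1: a = malloc(3) -> a = 0; heap: [0-2 ALLOC][3-23 FREE]
Op 2: free(a) -> (freed a); heap: [0-23 FREE]
Op 3: b = malloc(3) -> b = 0; heap: [0-2 ALLOC][3-23 FREE]
Op 4: free(b) -> (freed b); heap: [0-23 FREE]
Op 5: c = malloc(2) -> c = 0; heap: [0-1 ALLOC][2-23 FREE]
Op 6: d = malloc(7) -> d = 2; heap: [0-1 ALLOC][2-8 ALLOC][9-23 FREE]
Op 7: c = realloc(c, 10) -> c = 9; heap: [0-1 FREE][2-8 ALLOC][9-18 ALLOC][19-23 FREE]
Op 8: d = realloc(d, 3) -> d = 2; heap: [0-1 FREE][2-4 ALLOC][5-8 FREE][9-18 ALLOC][19-23 FREE]
free(d): d = 2 -> block [2-4 ALLOC]; mark free, coalesce with adjacent free neighbors -> [0-8 FREE][9-18 ALLOC][19-23 FREE]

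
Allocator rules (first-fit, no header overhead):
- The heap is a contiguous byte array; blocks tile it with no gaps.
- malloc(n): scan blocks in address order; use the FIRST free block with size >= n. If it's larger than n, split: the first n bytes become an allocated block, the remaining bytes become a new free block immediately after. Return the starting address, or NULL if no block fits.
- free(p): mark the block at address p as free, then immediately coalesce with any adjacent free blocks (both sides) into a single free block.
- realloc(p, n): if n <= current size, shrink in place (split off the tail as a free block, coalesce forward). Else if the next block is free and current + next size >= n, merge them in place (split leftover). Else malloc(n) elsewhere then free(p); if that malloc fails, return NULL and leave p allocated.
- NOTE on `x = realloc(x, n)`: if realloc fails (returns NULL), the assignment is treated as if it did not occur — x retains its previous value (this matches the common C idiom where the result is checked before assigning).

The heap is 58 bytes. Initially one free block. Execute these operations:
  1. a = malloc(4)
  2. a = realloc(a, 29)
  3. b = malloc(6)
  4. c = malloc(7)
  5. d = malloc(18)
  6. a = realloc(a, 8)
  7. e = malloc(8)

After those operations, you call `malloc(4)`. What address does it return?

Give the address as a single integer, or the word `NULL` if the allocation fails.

Answer: 16

Derivation:
Op 1: a = malloc(4) -> a = 0; heap: [0-3 ALLOC][4-57 FREE]
Op 2: a = realloc(a, 29) -> a = 0; heap: [0-28 ALLOC][29-57 FREE]
Op 3: b = malloc(6) -> b = 29; heap: [0-28 ALLOC][29-34 ALLOC][35-57 FREE]
Op 4: c = malloc(7) -> c = 35; heap: [0-28 ALLOC][29-34 ALLOC][35-41 ALLOC][42-57 FREE]
Op 5: d = malloc(18) -> d = NULL; heap: [0-28 ALLOC][29-34 ALLOC][35-41 ALLOC][42-57 FREE]
Op 6: a = realloc(a, 8) -> a = 0; heap: [0-7 ALLOC][8-28 FREE][29-34 ALLOC][35-41 ALLOC][42-57 FREE]
Op 7: e = malloc(8) -> e = 8; heap: [0-7 ALLOC][8-15 ALLOC][16-28 FREE][29-34 ALLOC][35-41 ALLOC][42-57 FREE]
malloc(4): first-fit scan over [0-7 ALLOC][8-15 ALLOC][16-28 FREE][29-34 ALLOC][35-41 ALLOC][42-57 FREE] -> 16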